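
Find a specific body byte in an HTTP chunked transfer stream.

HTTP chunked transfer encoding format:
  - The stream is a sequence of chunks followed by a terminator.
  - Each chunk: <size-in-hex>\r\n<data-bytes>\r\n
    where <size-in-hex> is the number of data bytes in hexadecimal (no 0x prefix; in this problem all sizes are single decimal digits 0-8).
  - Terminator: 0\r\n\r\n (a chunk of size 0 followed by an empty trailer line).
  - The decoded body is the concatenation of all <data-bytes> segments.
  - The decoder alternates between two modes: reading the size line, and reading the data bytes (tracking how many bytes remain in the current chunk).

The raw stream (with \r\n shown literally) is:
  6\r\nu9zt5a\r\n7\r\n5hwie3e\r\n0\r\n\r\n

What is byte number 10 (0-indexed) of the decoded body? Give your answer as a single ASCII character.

Chunk 1: stream[0..1]='6' size=0x6=6, data at stream[3..9]='u9zt5a' -> body[0..6], body so far='u9zt5a'
Chunk 2: stream[11..12]='7' size=0x7=7, data at stream[14..21]='5hwie3e' -> body[6..13], body so far='u9zt5a5hwie3e'
Chunk 3: stream[23..24]='0' size=0 (terminator). Final body='u9zt5a5hwie3e' (13 bytes)
Body byte 10 = 'e'

Answer: e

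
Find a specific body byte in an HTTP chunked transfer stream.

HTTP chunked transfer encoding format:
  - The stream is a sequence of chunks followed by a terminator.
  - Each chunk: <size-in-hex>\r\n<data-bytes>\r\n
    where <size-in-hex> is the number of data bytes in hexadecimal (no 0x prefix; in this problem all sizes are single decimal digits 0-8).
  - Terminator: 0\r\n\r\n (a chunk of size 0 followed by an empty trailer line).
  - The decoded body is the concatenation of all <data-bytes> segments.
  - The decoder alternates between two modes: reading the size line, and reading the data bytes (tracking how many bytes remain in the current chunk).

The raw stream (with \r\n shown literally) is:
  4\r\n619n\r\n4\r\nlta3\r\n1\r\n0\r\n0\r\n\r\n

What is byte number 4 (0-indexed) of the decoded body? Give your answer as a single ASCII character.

Chunk 1: stream[0..1]='4' size=0x4=4, data at stream[3..7]='619n' -> body[0..4], body so far='619n'
Chunk 2: stream[9..10]='4' size=0x4=4, data at stream[12..16]='lta3' -> body[4..8], body so far='619nlta3'
Chunk 3: stream[18..19]='1' size=0x1=1, data at stream[21..22]='0' -> body[8..9], body so far='619nlta30'
Chunk 4: stream[24..25]='0' size=0 (terminator). Final body='619nlta30' (9 bytes)
Body byte 4 = 'l'

Answer: l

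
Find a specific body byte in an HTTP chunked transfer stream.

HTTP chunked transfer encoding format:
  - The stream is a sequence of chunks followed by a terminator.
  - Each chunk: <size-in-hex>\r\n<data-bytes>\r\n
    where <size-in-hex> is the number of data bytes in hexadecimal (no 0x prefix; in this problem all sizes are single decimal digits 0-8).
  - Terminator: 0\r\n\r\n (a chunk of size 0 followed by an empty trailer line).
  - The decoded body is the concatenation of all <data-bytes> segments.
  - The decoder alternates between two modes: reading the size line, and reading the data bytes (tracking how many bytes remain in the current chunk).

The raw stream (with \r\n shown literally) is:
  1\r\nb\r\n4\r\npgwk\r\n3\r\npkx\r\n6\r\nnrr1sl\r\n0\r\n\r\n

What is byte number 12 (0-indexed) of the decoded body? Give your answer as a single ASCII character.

Answer: s

Derivation:
Chunk 1: stream[0..1]='1' size=0x1=1, data at stream[3..4]='b' -> body[0..1], body so far='b'
Chunk 2: stream[6..7]='4' size=0x4=4, data at stream[9..13]='pgwk' -> body[1..5], body so far='bpgwk'
Chunk 3: stream[15..16]='3' size=0x3=3, data at stream[18..21]='pkx' -> body[5..8], body so far='bpgwkpkx'
Chunk 4: stream[23..24]='6' size=0x6=6, data at stream[26..32]='nrr1sl' -> body[8..14], body so far='bpgwkpkxnrr1sl'
Chunk 5: stream[34..35]='0' size=0 (terminator). Final body='bpgwkpkxnrr1sl' (14 bytes)
Body byte 12 = 's'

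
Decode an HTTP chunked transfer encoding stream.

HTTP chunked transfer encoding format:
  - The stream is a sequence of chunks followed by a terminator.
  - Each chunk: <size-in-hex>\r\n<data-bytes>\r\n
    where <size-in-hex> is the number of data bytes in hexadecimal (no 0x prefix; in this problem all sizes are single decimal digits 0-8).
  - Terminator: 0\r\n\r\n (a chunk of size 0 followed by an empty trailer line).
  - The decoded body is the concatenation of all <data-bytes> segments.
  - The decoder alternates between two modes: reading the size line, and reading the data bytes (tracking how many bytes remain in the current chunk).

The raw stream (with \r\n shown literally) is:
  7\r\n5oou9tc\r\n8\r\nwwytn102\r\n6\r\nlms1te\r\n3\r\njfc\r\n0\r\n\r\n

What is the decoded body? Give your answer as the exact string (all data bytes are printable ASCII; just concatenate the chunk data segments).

Chunk 1: stream[0..1]='7' size=0x7=7, data at stream[3..10]='5oou9tc' -> body[0..7], body so far='5oou9tc'
Chunk 2: stream[12..13]='8' size=0x8=8, data at stream[15..23]='wwytn102' -> body[7..15], body so far='5oou9tcwwytn102'
Chunk 3: stream[25..26]='6' size=0x6=6, data at stream[28..34]='lms1te' -> body[15..21], body so far='5oou9tcwwytn102lms1te'
Chunk 4: stream[36..37]='3' size=0x3=3, data at stream[39..42]='jfc' -> body[21..24], body so far='5oou9tcwwytn102lms1tejfc'
Chunk 5: stream[44..45]='0' size=0 (terminator). Final body='5oou9tcwwytn102lms1tejfc' (24 bytes)

Answer: 5oou9tcwwytn102lms1tejfc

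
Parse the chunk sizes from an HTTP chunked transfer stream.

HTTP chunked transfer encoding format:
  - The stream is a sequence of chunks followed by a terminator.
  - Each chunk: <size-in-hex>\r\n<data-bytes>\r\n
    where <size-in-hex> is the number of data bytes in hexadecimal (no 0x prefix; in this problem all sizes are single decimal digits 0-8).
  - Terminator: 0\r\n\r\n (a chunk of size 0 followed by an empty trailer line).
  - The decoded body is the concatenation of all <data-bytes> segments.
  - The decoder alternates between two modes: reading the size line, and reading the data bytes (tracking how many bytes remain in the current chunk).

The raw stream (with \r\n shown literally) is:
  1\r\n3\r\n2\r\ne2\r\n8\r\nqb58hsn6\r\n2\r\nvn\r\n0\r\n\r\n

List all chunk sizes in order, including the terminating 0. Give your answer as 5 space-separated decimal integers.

Answer: 1 2 8 2 0

Derivation:
Chunk 1: stream[0..1]='1' size=0x1=1, data at stream[3..4]='3' -> body[0..1], body so far='3'
Chunk 2: stream[6..7]='2' size=0x2=2, data at stream[9..11]='e2' -> body[1..3], body so far='3e2'
Chunk 3: stream[13..14]='8' size=0x8=8, data at stream[16..24]='qb58hsn6' -> body[3..11], body so far='3e2qb58hsn6'
Chunk 4: stream[26..27]='2' size=0x2=2, data at stream[29..31]='vn' -> body[11..13], body so far='3e2qb58hsn6vn'
Chunk 5: stream[33..34]='0' size=0 (terminator). Final body='3e2qb58hsn6vn' (13 bytes)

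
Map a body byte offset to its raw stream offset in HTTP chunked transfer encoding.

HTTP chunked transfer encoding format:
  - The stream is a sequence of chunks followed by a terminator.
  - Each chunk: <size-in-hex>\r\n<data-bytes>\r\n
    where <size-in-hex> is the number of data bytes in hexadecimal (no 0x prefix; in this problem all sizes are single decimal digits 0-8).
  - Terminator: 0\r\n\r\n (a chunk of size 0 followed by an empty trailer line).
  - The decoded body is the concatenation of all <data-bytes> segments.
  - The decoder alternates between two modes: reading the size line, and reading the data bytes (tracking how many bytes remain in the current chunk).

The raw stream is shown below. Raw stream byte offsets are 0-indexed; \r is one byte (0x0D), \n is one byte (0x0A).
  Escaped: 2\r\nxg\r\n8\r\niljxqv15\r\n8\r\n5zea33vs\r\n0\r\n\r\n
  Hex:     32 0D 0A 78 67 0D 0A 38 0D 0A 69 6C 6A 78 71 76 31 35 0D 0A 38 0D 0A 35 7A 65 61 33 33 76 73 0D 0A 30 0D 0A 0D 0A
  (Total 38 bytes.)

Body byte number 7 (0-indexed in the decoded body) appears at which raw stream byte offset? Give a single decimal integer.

Answer: 15

Derivation:
Chunk 1: stream[0..1]='2' size=0x2=2, data at stream[3..5]='xg' -> body[0..2], body so far='xg'
Chunk 2: stream[7..8]='8' size=0x8=8, data at stream[10..18]='iljxqv15' -> body[2..10], body so far='xgiljxqv15'
Chunk 3: stream[20..21]='8' size=0x8=8, data at stream[23..31]='5zea33vs' -> body[10..18], body so far='xgiljxqv155zea33vs'
Chunk 4: stream[33..34]='0' size=0 (terminator). Final body='xgiljxqv155zea33vs' (18 bytes)
Body byte 7 at stream offset 15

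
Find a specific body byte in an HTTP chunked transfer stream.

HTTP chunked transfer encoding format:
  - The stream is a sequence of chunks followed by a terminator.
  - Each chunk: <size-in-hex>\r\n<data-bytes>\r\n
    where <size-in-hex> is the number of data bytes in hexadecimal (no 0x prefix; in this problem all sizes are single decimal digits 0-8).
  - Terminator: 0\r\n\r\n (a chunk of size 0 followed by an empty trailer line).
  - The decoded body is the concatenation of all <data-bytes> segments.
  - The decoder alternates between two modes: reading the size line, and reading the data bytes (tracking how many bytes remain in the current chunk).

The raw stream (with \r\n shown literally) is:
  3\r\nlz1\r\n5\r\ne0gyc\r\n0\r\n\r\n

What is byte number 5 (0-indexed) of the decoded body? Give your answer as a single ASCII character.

Chunk 1: stream[0..1]='3' size=0x3=3, data at stream[3..6]='lz1' -> body[0..3], body so far='lz1'
Chunk 2: stream[8..9]='5' size=0x5=5, data at stream[11..16]='e0gyc' -> body[3..8], body so far='lz1e0gyc'
Chunk 3: stream[18..19]='0' size=0 (terminator). Final body='lz1e0gyc' (8 bytes)
Body byte 5 = 'g'

Answer: g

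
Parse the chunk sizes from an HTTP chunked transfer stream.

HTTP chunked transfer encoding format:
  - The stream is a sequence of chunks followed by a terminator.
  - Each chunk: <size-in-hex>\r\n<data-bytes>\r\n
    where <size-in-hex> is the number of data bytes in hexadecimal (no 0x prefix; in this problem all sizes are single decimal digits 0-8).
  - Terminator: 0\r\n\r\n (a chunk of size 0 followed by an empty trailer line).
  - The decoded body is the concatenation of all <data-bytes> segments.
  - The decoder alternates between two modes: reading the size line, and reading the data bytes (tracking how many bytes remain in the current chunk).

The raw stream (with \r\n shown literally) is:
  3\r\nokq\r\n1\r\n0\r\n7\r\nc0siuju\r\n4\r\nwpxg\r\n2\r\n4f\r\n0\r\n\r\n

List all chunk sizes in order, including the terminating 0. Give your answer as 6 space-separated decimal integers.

Answer: 3 1 7 4 2 0

Derivation:
Chunk 1: stream[0..1]='3' size=0x3=3, data at stream[3..6]='okq' -> body[0..3], body so far='okq'
Chunk 2: stream[8..9]='1' size=0x1=1, data at stream[11..12]='0' -> body[3..4], body so far='okq0'
Chunk 3: stream[14..15]='7' size=0x7=7, data at stream[17..24]='c0siuju' -> body[4..11], body so far='okq0c0siuju'
Chunk 4: stream[26..27]='4' size=0x4=4, data at stream[29..33]='wpxg' -> body[11..15], body so far='okq0c0siujuwpxg'
Chunk 5: stream[35..36]='2' size=0x2=2, data at stream[38..40]='4f' -> body[15..17], body so far='okq0c0siujuwpxg4f'
Chunk 6: stream[42..43]='0' size=0 (terminator). Final body='okq0c0siujuwpxg4f' (17 bytes)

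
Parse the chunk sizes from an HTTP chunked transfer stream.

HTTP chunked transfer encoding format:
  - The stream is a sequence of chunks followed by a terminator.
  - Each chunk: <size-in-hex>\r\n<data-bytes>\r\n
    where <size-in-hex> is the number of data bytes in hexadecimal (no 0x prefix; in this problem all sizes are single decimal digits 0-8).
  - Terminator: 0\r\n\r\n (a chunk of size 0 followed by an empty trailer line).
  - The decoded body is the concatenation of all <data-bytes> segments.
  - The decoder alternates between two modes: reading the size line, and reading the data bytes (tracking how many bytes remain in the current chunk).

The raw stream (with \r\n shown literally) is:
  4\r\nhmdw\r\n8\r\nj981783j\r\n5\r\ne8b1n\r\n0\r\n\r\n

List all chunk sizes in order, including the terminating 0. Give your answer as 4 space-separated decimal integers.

Answer: 4 8 5 0

Derivation:
Chunk 1: stream[0..1]='4' size=0x4=4, data at stream[3..7]='hmdw' -> body[0..4], body so far='hmdw'
Chunk 2: stream[9..10]='8' size=0x8=8, data at stream[12..20]='j981783j' -> body[4..12], body so far='hmdwj981783j'
Chunk 3: stream[22..23]='5' size=0x5=5, data at stream[25..30]='e8b1n' -> body[12..17], body so far='hmdwj981783je8b1n'
Chunk 4: stream[32..33]='0' size=0 (terminator). Final body='hmdwj981783je8b1n' (17 bytes)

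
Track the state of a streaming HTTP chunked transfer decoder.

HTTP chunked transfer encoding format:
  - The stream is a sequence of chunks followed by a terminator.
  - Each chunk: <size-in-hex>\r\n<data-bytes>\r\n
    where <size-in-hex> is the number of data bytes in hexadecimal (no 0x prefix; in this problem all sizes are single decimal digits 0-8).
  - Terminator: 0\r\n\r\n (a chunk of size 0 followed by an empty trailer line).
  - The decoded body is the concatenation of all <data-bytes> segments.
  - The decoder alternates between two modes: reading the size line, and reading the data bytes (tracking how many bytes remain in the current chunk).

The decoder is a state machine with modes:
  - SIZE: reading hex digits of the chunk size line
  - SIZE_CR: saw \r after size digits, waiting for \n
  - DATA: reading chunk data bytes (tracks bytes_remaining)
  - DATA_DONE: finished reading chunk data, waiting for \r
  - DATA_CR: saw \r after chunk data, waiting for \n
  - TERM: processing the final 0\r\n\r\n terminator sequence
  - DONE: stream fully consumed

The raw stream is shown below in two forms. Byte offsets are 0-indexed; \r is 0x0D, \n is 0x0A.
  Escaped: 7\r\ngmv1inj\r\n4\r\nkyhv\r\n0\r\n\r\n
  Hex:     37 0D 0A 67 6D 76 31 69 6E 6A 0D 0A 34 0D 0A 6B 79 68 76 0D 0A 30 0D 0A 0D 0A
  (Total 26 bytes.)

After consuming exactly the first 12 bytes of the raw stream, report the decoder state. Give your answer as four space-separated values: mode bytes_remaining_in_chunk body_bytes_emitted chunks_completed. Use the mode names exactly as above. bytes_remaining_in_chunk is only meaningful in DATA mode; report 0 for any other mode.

Byte 0 = '7': mode=SIZE remaining=0 emitted=0 chunks_done=0
Byte 1 = 0x0D: mode=SIZE_CR remaining=0 emitted=0 chunks_done=0
Byte 2 = 0x0A: mode=DATA remaining=7 emitted=0 chunks_done=0
Byte 3 = 'g': mode=DATA remaining=6 emitted=1 chunks_done=0
Byte 4 = 'm': mode=DATA remaining=5 emitted=2 chunks_done=0
Byte 5 = 'v': mode=DATA remaining=4 emitted=3 chunks_done=0
Byte 6 = '1': mode=DATA remaining=3 emitted=4 chunks_done=0
Byte 7 = 'i': mode=DATA remaining=2 emitted=5 chunks_done=0
Byte 8 = 'n': mode=DATA remaining=1 emitted=6 chunks_done=0
Byte 9 = 'j': mode=DATA_DONE remaining=0 emitted=7 chunks_done=0
Byte 10 = 0x0D: mode=DATA_CR remaining=0 emitted=7 chunks_done=0
Byte 11 = 0x0A: mode=SIZE remaining=0 emitted=7 chunks_done=1

Answer: SIZE 0 7 1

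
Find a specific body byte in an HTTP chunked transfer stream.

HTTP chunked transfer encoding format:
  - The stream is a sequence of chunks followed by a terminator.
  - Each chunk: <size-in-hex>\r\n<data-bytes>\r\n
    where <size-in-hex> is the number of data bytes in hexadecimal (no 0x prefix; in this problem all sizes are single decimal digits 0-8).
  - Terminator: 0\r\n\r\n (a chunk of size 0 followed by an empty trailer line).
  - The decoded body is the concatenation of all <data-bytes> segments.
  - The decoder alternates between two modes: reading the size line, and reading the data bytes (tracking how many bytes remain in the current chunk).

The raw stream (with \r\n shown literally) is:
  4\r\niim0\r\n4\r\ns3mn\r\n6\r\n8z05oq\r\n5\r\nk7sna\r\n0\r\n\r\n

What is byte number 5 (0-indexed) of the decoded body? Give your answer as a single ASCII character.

Chunk 1: stream[0..1]='4' size=0x4=4, data at stream[3..7]='iim0' -> body[0..4], body so far='iim0'
Chunk 2: stream[9..10]='4' size=0x4=4, data at stream[12..16]='s3mn' -> body[4..8], body so far='iim0s3mn'
Chunk 3: stream[18..19]='6' size=0x6=6, data at stream[21..27]='8z05oq' -> body[8..14], body so far='iim0s3mn8z05oq'
Chunk 4: stream[29..30]='5' size=0x5=5, data at stream[32..37]='k7sna' -> body[14..19], body so far='iim0s3mn8z05oqk7sna'
Chunk 5: stream[39..40]='0' size=0 (terminator). Final body='iim0s3mn8z05oqk7sna' (19 bytes)
Body byte 5 = '3'

Answer: 3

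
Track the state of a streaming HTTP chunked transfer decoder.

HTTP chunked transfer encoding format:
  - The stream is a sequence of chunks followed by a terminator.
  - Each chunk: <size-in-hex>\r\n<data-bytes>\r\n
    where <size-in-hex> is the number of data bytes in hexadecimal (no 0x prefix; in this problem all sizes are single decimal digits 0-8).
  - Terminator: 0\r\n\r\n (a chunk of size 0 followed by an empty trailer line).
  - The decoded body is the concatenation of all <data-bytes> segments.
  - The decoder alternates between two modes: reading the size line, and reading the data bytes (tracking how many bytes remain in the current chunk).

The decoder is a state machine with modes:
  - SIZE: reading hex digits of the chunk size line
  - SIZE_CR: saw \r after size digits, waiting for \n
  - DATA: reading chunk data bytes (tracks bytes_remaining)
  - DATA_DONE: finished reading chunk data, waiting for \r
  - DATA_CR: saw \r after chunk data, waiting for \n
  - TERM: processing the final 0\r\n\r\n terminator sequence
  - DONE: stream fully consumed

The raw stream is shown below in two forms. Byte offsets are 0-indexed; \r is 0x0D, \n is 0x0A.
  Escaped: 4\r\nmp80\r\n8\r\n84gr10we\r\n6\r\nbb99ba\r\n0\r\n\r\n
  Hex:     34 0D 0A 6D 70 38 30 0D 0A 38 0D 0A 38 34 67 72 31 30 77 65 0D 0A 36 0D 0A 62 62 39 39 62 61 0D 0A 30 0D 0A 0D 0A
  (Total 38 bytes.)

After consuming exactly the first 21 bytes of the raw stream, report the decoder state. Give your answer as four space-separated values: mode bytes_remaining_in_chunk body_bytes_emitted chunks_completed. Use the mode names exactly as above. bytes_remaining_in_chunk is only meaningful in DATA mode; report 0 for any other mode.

Byte 0 = '4': mode=SIZE remaining=0 emitted=0 chunks_done=0
Byte 1 = 0x0D: mode=SIZE_CR remaining=0 emitted=0 chunks_done=0
Byte 2 = 0x0A: mode=DATA remaining=4 emitted=0 chunks_done=0
Byte 3 = 'm': mode=DATA remaining=3 emitted=1 chunks_done=0
Byte 4 = 'p': mode=DATA remaining=2 emitted=2 chunks_done=0
Byte 5 = '8': mode=DATA remaining=1 emitted=3 chunks_done=0
Byte 6 = '0': mode=DATA_DONE remaining=0 emitted=4 chunks_done=0
Byte 7 = 0x0D: mode=DATA_CR remaining=0 emitted=4 chunks_done=0
Byte 8 = 0x0A: mode=SIZE remaining=0 emitted=4 chunks_done=1
Byte 9 = '8': mode=SIZE remaining=0 emitted=4 chunks_done=1
Byte 10 = 0x0D: mode=SIZE_CR remaining=0 emitted=4 chunks_done=1
Byte 11 = 0x0A: mode=DATA remaining=8 emitted=4 chunks_done=1
Byte 12 = '8': mode=DATA remaining=7 emitted=5 chunks_done=1
Byte 13 = '4': mode=DATA remaining=6 emitted=6 chunks_done=1
Byte 14 = 'g': mode=DATA remaining=5 emitted=7 chunks_done=1
Byte 15 = 'r': mode=DATA remaining=4 emitted=8 chunks_done=1
Byte 16 = '1': mode=DATA remaining=3 emitted=9 chunks_done=1
Byte 17 = '0': mode=DATA remaining=2 emitted=10 chunks_done=1
Byte 18 = 'w': mode=DATA remaining=1 emitted=11 chunks_done=1
Byte 19 = 'e': mode=DATA_DONE remaining=0 emitted=12 chunks_done=1
Byte 20 = 0x0D: mode=DATA_CR remaining=0 emitted=12 chunks_done=1

Answer: DATA_CR 0 12 1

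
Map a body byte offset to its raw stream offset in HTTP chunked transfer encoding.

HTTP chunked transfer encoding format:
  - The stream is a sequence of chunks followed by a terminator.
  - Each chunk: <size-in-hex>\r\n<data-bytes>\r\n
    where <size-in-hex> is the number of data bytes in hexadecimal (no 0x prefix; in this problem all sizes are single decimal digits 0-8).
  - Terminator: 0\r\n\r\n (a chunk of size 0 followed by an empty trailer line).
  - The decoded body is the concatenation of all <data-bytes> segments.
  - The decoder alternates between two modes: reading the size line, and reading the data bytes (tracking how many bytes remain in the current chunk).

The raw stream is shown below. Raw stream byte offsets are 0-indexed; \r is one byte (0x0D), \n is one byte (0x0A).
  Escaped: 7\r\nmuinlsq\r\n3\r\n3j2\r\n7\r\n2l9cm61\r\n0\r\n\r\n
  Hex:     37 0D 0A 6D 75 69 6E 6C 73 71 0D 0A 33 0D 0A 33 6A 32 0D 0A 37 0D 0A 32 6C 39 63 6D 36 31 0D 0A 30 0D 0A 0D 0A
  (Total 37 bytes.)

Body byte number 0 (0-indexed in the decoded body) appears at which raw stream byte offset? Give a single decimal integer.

Chunk 1: stream[0..1]='7' size=0x7=7, data at stream[3..10]='muinlsq' -> body[0..7], body so far='muinlsq'
Chunk 2: stream[12..13]='3' size=0x3=3, data at stream[15..18]='3j2' -> body[7..10], body so far='muinlsq3j2'
Chunk 3: stream[20..21]='7' size=0x7=7, data at stream[23..30]='2l9cm61' -> body[10..17], body so far='muinlsq3j22l9cm61'
Chunk 4: stream[32..33]='0' size=0 (terminator). Final body='muinlsq3j22l9cm61' (17 bytes)
Body byte 0 at stream offset 3

Answer: 3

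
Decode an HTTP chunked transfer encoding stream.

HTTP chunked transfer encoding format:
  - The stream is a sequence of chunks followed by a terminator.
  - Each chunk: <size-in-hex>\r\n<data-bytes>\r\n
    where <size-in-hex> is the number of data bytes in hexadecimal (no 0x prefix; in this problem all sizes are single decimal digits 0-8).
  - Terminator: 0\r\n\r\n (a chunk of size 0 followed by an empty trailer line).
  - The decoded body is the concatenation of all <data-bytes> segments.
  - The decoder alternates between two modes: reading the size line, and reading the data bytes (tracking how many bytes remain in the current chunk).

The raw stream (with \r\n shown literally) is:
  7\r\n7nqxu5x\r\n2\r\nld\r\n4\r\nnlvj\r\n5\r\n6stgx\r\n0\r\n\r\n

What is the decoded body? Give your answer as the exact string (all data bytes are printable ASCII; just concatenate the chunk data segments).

Answer: 7nqxu5xldnlvj6stgx

Derivation:
Chunk 1: stream[0..1]='7' size=0x7=7, data at stream[3..10]='7nqxu5x' -> body[0..7], body so far='7nqxu5x'
Chunk 2: stream[12..13]='2' size=0x2=2, data at stream[15..17]='ld' -> body[7..9], body so far='7nqxu5xld'
Chunk 3: stream[19..20]='4' size=0x4=4, data at stream[22..26]='nlvj' -> body[9..13], body so far='7nqxu5xldnlvj'
Chunk 4: stream[28..29]='5' size=0x5=5, data at stream[31..36]='6stgx' -> body[13..18], body so far='7nqxu5xldnlvj6stgx'
Chunk 5: stream[38..39]='0' size=0 (terminator). Final body='7nqxu5xldnlvj6stgx' (18 bytes)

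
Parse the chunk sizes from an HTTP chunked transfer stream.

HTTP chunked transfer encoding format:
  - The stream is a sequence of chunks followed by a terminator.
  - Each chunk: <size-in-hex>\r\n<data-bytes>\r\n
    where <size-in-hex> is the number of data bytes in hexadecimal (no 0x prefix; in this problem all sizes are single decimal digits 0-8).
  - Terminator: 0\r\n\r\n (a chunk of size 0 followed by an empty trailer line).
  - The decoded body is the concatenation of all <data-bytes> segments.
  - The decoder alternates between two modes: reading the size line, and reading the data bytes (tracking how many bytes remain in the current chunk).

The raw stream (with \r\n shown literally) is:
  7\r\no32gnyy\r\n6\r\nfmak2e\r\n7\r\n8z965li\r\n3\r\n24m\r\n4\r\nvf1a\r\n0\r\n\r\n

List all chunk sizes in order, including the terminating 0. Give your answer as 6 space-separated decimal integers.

Answer: 7 6 7 3 4 0

Derivation:
Chunk 1: stream[0..1]='7' size=0x7=7, data at stream[3..10]='o32gnyy' -> body[0..7], body so far='o32gnyy'
Chunk 2: stream[12..13]='6' size=0x6=6, data at stream[15..21]='fmak2e' -> body[7..13], body so far='o32gnyyfmak2e'
Chunk 3: stream[23..24]='7' size=0x7=7, data at stream[26..33]='8z965li' -> body[13..20], body so far='o32gnyyfmak2e8z965li'
Chunk 4: stream[35..36]='3' size=0x3=3, data at stream[38..41]='24m' -> body[20..23], body so far='o32gnyyfmak2e8z965li24m'
Chunk 5: stream[43..44]='4' size=0x4=4, data at stream[46..50]='vf1a' -> body[23..27], body so far='o32gnyyfmak2e8z965li24mvf1a'
Chunk 6: stream[52..53]='0' size=0 (terminator). Final body='o32gnyyfmak2e8z965li24mvf1a' (27 bytes)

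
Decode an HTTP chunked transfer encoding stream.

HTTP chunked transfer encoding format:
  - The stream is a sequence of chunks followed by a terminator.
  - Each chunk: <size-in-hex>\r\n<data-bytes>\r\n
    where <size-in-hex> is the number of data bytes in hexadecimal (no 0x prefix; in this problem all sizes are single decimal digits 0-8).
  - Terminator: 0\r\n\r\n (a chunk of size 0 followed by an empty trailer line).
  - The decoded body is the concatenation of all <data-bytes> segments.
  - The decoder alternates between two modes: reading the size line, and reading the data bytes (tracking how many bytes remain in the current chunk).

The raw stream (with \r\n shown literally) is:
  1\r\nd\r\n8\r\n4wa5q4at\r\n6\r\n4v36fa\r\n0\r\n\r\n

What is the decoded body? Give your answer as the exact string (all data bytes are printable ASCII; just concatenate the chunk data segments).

Answer: d4wa5q4at4v36fa

Derivation:
Chunk 1: stream[0..1]='1' size=0x1=1, data at stream[3..4]='d' -> body[0..1], body so far='d'
Chunk 2: stream[6..7]='8' size=0x8=8, data at stream[9..17]='4wa5q4at' -> body[1..9], body so far='d4wa5q4at'
Chunk 3: stream[19..20]='6' size=0x6=6, data at stream[22..28]='4v36fa' -> body[9..15], body so far='d4wa5q4at4v36fa'
Chunk 4: stream[30..31]='0' size=0 (terminator). Final body='d4wa5q4at4v36fa' (15 bytes)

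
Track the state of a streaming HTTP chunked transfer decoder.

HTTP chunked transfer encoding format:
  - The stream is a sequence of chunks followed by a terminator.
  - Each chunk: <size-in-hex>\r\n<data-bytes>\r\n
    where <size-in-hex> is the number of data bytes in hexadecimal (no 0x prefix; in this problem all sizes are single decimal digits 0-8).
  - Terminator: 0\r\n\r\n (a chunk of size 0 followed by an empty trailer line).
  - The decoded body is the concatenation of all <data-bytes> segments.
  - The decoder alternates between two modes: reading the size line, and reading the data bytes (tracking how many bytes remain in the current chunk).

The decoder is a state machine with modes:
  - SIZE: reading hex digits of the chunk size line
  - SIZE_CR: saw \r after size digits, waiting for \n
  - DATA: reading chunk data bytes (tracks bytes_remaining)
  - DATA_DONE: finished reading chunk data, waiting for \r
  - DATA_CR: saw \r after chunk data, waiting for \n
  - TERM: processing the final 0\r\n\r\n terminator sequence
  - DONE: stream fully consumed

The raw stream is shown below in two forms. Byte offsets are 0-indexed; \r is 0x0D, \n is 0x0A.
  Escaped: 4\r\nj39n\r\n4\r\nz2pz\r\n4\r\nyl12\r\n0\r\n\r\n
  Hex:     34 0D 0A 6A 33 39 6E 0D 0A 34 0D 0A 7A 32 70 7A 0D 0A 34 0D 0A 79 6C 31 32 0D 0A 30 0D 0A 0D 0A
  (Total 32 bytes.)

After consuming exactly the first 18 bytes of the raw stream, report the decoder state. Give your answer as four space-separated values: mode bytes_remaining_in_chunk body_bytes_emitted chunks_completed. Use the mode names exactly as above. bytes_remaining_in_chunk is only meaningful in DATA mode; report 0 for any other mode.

Answer: SIZE 0 8 2

Derivation:
Byte 0 = '4': mode=SIZE remaining=0 emitted=0 chunks_done=0
Byte 1 = 0x0D: mode=SIZE_CR remaining=0 emitted=0 chunks_done=0
Byte 2 = 0x0A: mode=DATA remaining=4 emitted=0 chunks_done=0
Byte 3 = 'j': mode=DATA remaining=3 emitted=1 chunks_done=0
Byte 4 = '3': mode=DATA remaining=2 emitted=2 chunks_done=0
Byte 5 = '9': mode=DATA remaining=1 emitted=3 chunks_done=0
Byte 6 = 'n': mode=DATA_DONE remaining=0 emitted=4 chunks_done=0
Byte 7 = 0x0D: mode=DATA_CR remaining=0 emitted=4 chunks_done=0
Byte 8 = 0x0A: mode=SIZE remaining=0 emitted=4 chunks_done=1
Byte 9 = '4': mode=SIZE remaining=0 emitted=4 chunks_done=1
Byte 10 = 0x0D: mode=SIZE_CR remaining=0 emitted=4 chunks_done=1
Byte 11 = 0x0A: mode=DATA remaining=4 emitted=4 chunks_done=1
Byte 12 = 'z': mode=DATA remaining=3 emitted=5 chunks_done=1
Byte 13 = '2': mode=DATA remaining=2 emitted=6 chunks_done=1
Byte 14 = 'p': mode=DATA remaining=1 emitted=7 chunks_done=1
Byte 15 = 'z': mode=DATA_DONE remaining=0 emitted=8 chunks_done=1
Byte 16 = 0x0D: mode=DATA_CR remaining=0 emitted=8 chunks_done=1
Byte 17 = 0x0A: mode=SIZE remaining=0 emitted=8 chunks_done=2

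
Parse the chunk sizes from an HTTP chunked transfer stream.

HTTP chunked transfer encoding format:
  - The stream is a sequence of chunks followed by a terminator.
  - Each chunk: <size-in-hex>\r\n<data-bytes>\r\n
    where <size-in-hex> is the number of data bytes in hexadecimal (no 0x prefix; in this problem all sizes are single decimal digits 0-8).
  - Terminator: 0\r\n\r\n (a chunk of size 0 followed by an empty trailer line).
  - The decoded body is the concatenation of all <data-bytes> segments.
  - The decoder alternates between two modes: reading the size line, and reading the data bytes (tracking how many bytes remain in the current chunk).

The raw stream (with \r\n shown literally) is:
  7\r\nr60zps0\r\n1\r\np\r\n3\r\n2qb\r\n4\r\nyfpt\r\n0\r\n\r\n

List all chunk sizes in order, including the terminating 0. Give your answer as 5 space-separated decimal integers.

Chunk 1: stream[0..1]='7' size=0x7=7, data at stream[3..10]='r60zps0' -> body[0..7], body so far='r60zps0'
Chunk 2: stream[12..13]='1' size=0x1=1, data at stream[15..16]='p' -> body[7..8], body so far='r60zps0p'
Chunk 3: stream[18..19]='3' size=0x3=3, data at stream[21..24]='2qb' -> body[8..11], body so far='r60zps0p2qb'
Chunk 4: stream[26..27]='4' size=0x4=4, data at stream[29..33]='yfpt' -> body[11..15], body so far='r60zps0p2qbyfpt'
Chunk 5: stream[35..36]='0' size=0 (terminator). Final body='r60zps0p2qbyfpt' (15 bytes)

Answer: 7 1 3 4 0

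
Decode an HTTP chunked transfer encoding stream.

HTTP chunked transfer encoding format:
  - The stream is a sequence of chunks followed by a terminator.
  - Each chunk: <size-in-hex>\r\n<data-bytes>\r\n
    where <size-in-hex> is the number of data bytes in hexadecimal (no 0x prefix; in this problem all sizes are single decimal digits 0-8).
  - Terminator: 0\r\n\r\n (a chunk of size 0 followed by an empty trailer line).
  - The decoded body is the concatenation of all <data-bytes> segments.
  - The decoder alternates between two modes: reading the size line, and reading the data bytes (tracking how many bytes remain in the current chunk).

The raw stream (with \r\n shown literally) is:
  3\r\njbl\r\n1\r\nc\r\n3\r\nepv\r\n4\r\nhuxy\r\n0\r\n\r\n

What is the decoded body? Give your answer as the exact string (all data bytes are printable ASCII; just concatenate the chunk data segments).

Chunk 1: stream[0..1]='3' size=0x3=3, data at stream[3..6]='jbl' -> body[0..3], body so far='jbl'
Chunk 2: stream[8..9]='1' size=0x1=1, data at stream[11..12]='c' -> body[3..4], body so far='jblc'
Chunk 3: stream[14..15]='3' size=0x3=3, data at stream[17..20]='epv' -> body[4..7], body so far='jblcepv'
Chunk 4: stream[22..23]='4' size=0x4=4, data at stream[25..29]='huxy' -> body[7..11], body so far='jblcepvhuxy'
Chunk 5: stream[31..32]='0' size=0 (terminator). Final body='jblcepvhuxy' (11 bytes)

Answer: jblcepvhuxy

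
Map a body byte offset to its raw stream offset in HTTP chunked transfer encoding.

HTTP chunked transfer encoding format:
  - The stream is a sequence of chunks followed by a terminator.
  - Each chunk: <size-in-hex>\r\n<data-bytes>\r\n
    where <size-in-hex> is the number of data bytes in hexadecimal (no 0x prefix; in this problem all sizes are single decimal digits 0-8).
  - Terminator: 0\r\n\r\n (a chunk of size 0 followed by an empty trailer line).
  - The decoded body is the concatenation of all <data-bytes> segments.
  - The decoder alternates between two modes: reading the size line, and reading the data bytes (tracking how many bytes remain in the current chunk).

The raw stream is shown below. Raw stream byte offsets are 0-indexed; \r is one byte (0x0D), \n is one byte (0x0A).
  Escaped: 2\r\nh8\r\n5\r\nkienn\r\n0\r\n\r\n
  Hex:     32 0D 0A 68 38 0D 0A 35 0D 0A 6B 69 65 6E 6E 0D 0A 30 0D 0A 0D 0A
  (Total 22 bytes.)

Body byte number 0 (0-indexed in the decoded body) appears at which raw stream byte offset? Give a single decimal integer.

Answer: 3

Derivation:
Chunk 1: stream[0..1]='2' size=0x2=2, data at stream[3..5]='h8' -> body[0..2], body so far='h8'
Chunk 2: stream[7..8]='5' size=0x5=5, data at stream[10..15]='kienn' -> body[2..7], body so far='h8kienn'
Chunk 3: stream[17..18]='0' size=0 (terminator). Final body='h8kienn' (7 bytes)
Body byte 0 at stream offset 3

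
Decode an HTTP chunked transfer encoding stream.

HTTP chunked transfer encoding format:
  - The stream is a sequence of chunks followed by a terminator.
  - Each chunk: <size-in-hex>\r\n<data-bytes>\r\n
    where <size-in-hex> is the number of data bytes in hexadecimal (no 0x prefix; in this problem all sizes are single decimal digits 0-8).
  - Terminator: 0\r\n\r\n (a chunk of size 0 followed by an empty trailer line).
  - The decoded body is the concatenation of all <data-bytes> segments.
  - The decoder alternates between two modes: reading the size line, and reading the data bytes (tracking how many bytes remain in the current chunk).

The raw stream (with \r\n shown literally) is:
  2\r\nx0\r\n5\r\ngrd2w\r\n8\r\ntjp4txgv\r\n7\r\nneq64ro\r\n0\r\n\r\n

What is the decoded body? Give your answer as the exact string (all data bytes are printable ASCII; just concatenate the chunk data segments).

Chunk 1: stream[0..1]='2' size=0x2=2, data at stream[3..5]='x0' -> body[0..2], body so far='x0'
Chunk 2: stream[7..8]='5' size=0x5=5, data at stream[10..15]='grd2w' -> body[2..7], body so far='x0grd2w'
Chunk 3: stream[17..18]='8' size=0x8=8, data at stream[20..28]='tjp4txgv' -> body[7..15], body so far='x0grd2wtjp4txgv'
Chunk 4: stream[30..31]='7' size=0x7=7, data at stream[33..40]='neq64ro' -> body[15..22], body so far='x0grd2wtjp4txgvneq64ro'
Chunk 5: stream[42..43]='0' size=0 (terminator). Final body='x0grd2wtjp4txgvneq64ro' (22 bytes)

Answer: x0grd2wtjp4txgvneq64ro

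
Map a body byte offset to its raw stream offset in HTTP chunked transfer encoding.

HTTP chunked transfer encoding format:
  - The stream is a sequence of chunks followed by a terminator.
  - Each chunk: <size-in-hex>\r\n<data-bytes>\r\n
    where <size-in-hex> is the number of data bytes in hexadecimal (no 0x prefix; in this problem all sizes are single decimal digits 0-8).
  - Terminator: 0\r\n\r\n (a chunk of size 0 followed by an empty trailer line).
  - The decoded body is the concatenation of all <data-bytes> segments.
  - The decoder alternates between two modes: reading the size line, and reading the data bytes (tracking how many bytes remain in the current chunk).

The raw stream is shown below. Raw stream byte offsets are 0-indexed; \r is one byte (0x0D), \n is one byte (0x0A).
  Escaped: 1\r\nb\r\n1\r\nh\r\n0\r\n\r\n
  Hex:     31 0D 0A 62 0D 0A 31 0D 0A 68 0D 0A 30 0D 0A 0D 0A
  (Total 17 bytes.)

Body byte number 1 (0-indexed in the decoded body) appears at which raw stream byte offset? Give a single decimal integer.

Chunk 1: stream[0..1]='1' size=0x1=1, data at stream[3..4]='b' -> body[0..1], body so far='b'
Chunk 2: stream[6..7]='1' size=0x1=1, data at stream[9..10]='h' -> body[1..2], body so far='bh'
Chunk 3: stream[12..13]='0' size=0 (terminator). Final body='bh' (2 bytes)
Body byte 1 at stream offset 9

Answer: 9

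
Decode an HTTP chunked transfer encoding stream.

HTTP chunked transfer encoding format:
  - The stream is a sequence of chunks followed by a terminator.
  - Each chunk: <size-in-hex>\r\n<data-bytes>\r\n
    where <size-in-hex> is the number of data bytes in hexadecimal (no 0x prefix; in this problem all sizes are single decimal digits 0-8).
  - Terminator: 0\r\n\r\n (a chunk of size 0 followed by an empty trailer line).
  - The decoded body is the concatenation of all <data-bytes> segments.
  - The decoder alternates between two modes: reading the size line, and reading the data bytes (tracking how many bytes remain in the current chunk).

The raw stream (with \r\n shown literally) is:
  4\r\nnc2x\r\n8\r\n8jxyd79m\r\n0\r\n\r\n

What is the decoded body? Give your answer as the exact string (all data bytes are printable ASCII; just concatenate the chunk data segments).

Chunk 1: stream[0..1]='4' size=0x4=4, data at stream[3..7]='nc2x' -> body[0..4], body so far='nc2x'
Chunk 2: stream[9..10]='8' size=0x8=8, data at stream[12..20]='8jxyd79m' -> body[4..12], body so far='nc2x8jxyd79m'
Chunk 3: stream[22..23]='0' size=0 (terminator). Final body='nc2x8jxyd79m' (12 bytes)

Answer: nc2x8jxyd79m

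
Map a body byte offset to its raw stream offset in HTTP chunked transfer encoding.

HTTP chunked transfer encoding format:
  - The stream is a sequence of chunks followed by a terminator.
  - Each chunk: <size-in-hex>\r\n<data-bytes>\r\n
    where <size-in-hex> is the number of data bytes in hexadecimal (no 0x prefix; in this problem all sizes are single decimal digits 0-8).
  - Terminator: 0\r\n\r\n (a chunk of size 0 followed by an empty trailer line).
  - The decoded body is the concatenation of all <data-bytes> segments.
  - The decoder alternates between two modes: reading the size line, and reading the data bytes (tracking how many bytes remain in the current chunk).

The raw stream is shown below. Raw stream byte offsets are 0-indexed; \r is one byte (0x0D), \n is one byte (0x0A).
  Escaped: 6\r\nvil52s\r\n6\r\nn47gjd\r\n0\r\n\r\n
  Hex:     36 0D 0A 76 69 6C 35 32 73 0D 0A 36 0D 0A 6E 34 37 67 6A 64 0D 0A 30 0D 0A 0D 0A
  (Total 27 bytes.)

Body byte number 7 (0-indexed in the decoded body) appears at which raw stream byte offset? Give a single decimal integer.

Answer: 15

Derivation:
Chunk 1: stream[0..1]='6' size=0x6=6, data at stream[3..9]='vil52s' -> body[0..6], body so far='vil52s'
Chunk 2: stream[11..12]='6' size=0x6=6, data at stream[14..20]='n47gjd' -> body[6..12], body so far='vil52sn47gjd'
Chunk 3: stream[22..23]='0' size=0 (terminator). Final body='vil52sn47gjd' (12 bytes)
Body byte 7 at stream offset 15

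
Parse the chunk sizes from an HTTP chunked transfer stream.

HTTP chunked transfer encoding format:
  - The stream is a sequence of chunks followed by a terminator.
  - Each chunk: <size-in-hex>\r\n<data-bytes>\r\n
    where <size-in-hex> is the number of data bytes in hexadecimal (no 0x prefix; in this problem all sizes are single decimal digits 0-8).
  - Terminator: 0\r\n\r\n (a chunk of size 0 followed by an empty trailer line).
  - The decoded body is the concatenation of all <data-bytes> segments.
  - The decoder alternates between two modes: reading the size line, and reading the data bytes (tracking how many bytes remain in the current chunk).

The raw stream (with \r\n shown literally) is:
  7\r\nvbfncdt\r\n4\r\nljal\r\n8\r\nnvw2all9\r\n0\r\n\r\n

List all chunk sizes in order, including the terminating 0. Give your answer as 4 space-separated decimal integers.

Answer: 7 4 8 0

Derivation:
Chunk 1: stream[0..1]='7' size=0x7=7, data at stream[3..10]='vbfncdt' -> body[0..7], body so far='vbfncdt'
Chunk 2: stream[12..13]='4' size=0x4=4, data at stream[15..19]='ljal' -> body[7..11], body so far='vbfncdtljal'
Chunk 3: stream[21..22]='8' size=0x8=8, data at stream[24..32]='nvw2all9' -> body[11..19], body so far='vbfncdtljalnvw2all9'
Chunk 4: stream[34..35]='0' size=0 (terminator). Final body='vbfncdtljalnvw2all9' (19 bytes)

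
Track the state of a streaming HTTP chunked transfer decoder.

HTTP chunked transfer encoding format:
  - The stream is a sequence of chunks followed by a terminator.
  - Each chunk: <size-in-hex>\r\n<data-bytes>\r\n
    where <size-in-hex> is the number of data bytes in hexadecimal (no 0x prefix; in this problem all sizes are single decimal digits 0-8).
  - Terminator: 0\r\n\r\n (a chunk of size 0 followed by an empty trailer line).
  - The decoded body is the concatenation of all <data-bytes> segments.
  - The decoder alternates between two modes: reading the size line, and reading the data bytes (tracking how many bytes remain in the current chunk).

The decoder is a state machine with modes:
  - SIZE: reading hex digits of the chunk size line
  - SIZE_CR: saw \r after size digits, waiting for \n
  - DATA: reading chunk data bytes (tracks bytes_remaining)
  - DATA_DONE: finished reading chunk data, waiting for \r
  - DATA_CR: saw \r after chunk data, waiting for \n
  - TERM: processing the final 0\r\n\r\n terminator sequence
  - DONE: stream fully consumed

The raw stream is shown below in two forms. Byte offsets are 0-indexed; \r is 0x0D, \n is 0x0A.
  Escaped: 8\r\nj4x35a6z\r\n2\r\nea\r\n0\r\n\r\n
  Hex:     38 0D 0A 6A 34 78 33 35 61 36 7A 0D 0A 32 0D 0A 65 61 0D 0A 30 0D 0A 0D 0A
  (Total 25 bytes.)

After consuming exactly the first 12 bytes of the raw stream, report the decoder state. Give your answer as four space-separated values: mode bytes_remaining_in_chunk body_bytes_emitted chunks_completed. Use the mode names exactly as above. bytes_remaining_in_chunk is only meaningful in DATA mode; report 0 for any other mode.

Answer: DATA_CR 0 8 0

Derivation:
Byte 0 = '8': mode=SIZE remaining=0 emitted=0 chunks_done=0
Byte 1 = 0x0D: mode=SIZE_CR remaining=0 emitted=0 chunks_done=0
Byte 2 = 0x0A: mode=DATA remaining=8 emitted=0 chunks_done=0
Byte 3 = 'j': mode=DATA remaining=7 emitted=1 chunks_done=0
Byte 4 = '4': mode=DATA remaining=6 emitted=2 chunks_done=0
Byte 5 = 'x': mode=DATA remaining=5 emitted=3 chunks_done=0
Byte 6 = '3': mode=DATA remaining=4 emitted=4 chunks_done=0
Byte 7 = '5': mode=DATA remaining=3 emitted=5 chunks_done=0
Byte 8 = 'a': mode=DATA remaining=2 emitted=6 chunks_done=0
Byte 9 = '6': mode=DATA remaining=1 emitted=7 chunks_done=0
Byte 10 = 'z': mode=DATA_DONE remaining=0 emitted=8 chunks_done=0
Byte 11 = 0x0D: mode=DATA_CR remaining=0 emitted=8 chunks_done=0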